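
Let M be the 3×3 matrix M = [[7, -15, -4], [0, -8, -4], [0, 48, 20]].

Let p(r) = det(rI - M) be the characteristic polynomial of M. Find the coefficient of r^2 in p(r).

The coefficient of r^2 of det(rI - M) is −trace(M).
trace(M) = (7) + (-8) + (20) = 19, so the coefficient is -19.

-19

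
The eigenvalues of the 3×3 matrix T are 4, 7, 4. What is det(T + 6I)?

1300

If T has eigenvalues 4, 7, 4, then T + 6I has eigenvalues 10, 13, 10.
det(T + 6I) = (10) · (13) · (10) = 1300.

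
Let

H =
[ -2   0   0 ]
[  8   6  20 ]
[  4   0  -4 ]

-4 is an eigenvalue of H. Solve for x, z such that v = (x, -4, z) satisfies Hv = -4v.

We need (H + 4I)v = 0.
H + 4I = [[2, 0, 0], [8, 10, 20], [4, 0, 0]].
Row 1: (2)·x + (0)·-4 + (0)·z = 0
Row 2: (8)·x + (10)·-4 + (20)·z = 0
Row 3: (4)·x + (0)·-4 + (0)·z = 0
Solving gives x = 0, z = 2.
Check: H·(0, -4, 2) = (0, 16, -8) = -4·(0, -4, 2).

0, 2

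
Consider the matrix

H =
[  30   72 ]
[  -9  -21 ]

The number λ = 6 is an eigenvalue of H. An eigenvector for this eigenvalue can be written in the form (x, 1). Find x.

-3

We need (H - 6I)v = 0.
H - 6I = [[24, 72], [-9, -27]].
Row 1: (24)·x + (72)·1 = 0
Row 2: (-9)·x + (-27)·1 = 0
Solving gives x = -3.
Check: H·(-3, 1) = (-18, 6) = 6·(-3, 1).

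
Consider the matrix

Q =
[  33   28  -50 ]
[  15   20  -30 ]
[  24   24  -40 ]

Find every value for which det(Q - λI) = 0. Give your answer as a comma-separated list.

0, 5, 8

Compute the characteristic polynomial p(μ) = det(μI - Q).
Cofactor expansion gives p(μ) = μ^3 - 13μ^2 + 40μ.
Since p(5) = 0, μ = 5 is a root.
Factor out (μ - 5): p(μ) = (μ - 5)·(μ^2 - 8μ).
The quadratic factors as μ·(μ - 8).
Eigenvalues: 0, 5, 8.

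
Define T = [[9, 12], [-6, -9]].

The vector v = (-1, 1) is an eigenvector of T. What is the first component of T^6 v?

-729

First find the eigenvalue: Tv = (3, -3) = -3·(-1, 1), so λ = -3.
Then T^6 v = λ^6·v = (-3)^6·(-1, 1) = 729·(-1, 1) = (-729, 729).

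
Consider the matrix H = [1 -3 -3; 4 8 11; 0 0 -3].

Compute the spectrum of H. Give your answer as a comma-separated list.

-3, 4, 5

Compute the characteristic polynomial p(r) = det(rI - H).
Expanding along the first row, p(r) = r^3 - 6r^2 - 7r + 60.
Rational-root test: r = 4 gives p(4) = 0.
Factor out (r - 4): p(r) = (r - 4)·(r^2 - 2r - 15).
The quadratic factors as (r + 3)·(r - 5).
Eigenvalues: -3, 4, 5.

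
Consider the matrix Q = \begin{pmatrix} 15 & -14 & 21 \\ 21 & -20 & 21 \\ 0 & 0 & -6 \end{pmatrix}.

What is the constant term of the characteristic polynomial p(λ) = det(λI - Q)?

-36

p(0) = det(0·I − Q) = det(−Q) = (−1)^3·det(Q).
det(Q) = 36, so p(0) = -36.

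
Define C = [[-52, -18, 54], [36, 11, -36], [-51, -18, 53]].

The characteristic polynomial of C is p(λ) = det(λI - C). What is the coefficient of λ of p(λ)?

9

p(λ) = λ^3 - 12λ^2 + 9λ + 22.
The coefficient of λ is 9.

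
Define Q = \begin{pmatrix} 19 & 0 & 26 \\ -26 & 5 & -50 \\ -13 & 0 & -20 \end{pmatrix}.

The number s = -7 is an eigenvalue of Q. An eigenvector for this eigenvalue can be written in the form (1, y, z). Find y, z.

We need (Q + 7I)v = 0.
Q + 7I = [[26, 0, 26], [-26, 12, -50], [-13, 0, -13]].
Row 1: (26)·1 + (0)·y + (26)·z = 0
Row 2: (-26)·1 + (12)·y + (-50)·z = 0
Row 3: (-13)·1 + (0)·y + (-13)·z = 0
Solving gives y = -2, z = -1.
Check: Q·(1, -2, -1) = (-7, 14, 7) = -7·(1, -2, -1).

-2, -1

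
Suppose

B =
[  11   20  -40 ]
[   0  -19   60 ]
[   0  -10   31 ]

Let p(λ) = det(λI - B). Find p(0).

p(0) = det(0·I − B) = det(−B) = (−1)^3·det(B).
det(B) = 121, so p(0) = -121.

-121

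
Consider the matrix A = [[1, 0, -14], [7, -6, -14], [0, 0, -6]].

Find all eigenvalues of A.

-6, -6, 1

Set up det(rI - A) = 0.
Expanding along the first row, p(r) = r^3 + 11r^2 + 24r - 36.
Try r = 1: p(1) = 0, so 1 is a root.
Dividing by (r - 1) leaves r^2 + 12r + 36.
The quadratic factor is (r + 6)^2.
Eigenvalues: -6, -6, 1.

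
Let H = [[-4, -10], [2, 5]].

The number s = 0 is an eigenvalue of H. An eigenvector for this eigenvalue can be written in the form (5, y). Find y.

-2

We need (H)v = 0.
H = [[-4, -10], [2, 5]].
Row 1: (-4)·5 + (-10)·y = 0
Row 2: (2)·5 + (5)·y = 0
Solving gives y = -2.
Check: H·(5, -2) = (0, 0) = 0·(5, -2).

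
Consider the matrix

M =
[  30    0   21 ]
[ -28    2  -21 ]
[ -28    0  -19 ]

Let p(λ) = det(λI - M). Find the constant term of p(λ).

p(λ) = λ^3 - 13λ^2 + 40λ - 36.
The constant term is -36.

-36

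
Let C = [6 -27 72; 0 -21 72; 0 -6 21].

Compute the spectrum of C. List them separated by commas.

Set up det(λI - C) = 0.
Expanding along the first row, p(λ) = λ^3 - 6λ^2 - 9λ + 54.
Rational-root test: λ = -3 gives p(-3) = 0.
Dividing by (λ + 3) leaves λ^2 - 9λ + 18.
The quadratic factors as (λ - 3)·(λ - 6).
Eigenvalues: -3, 3, 6.

-3, 3, 6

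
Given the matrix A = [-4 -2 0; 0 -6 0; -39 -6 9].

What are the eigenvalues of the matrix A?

-6, -4, 9

Compute the characteristic polynomial p(t) = det(tI - A).
Cofactor expansion gives p(t) = t^3 + t^2 - 66t - 216.
Since p(9) = 0, t = 9 is a root.
Factor out (t - 9): p(t) = (t - 9)·(t^2 + 10t + 24).
The quadratic factors as (t + 6)·(t + 4).
Eigenvalues: -6, -4, 9.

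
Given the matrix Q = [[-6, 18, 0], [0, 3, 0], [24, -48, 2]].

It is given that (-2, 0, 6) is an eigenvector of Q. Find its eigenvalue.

-6

Compute Qv: Q·(-2, 0, 6) = (12, 0, -36).
Since Qv = λv, compare component 1: 12 = λ·-2, so λ = -6.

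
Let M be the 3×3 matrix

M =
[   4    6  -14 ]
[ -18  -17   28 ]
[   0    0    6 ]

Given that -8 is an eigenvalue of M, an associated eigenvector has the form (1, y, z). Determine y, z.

-2, 0

We need (M + 8I)v = 0.
M + 8I = [[12, 6, -14], [-18, -9, 28], [0, 0, 14]].
Row 1: (12)·1 + (6)·y + (-14)·z = 0
Row 2: (-18)·1 + (-9)·y + (28)·z = 0
Row 3: (0)·1 + (0)·y + (14)·z = 0
Solving gives y = -2, z = 0.
Check: M·(1, -2, 0) = (-8, 16, 0) = -8·(1, -2, 0).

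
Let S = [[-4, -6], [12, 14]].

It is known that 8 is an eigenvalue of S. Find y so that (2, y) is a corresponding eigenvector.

We need (S - 8I)v = 0.
S - 8I = [[-12, -6], [12, 6]].
Row 1: (-12)·2 + (-6)·y = 0
Row 2: (12)·2 + (6)·y = 0
Solving gives y = -4.
Check: S·(2, -4) = (16, -32) = 8·(2, -4).

-4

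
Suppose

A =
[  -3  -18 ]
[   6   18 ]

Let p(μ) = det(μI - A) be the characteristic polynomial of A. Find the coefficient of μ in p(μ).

The coefficient of μ of det(μI - A) is −trace(A).
trace(A) = (-3) + (18) = 15, so the coefficient is -15.

-15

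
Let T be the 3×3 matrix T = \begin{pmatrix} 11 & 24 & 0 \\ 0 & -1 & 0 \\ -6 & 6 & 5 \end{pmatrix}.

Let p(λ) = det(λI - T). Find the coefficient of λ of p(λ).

p(λ) = λ^3 - 15λ^2 + 39λ + 55.
The coefficient of λ is 39.

39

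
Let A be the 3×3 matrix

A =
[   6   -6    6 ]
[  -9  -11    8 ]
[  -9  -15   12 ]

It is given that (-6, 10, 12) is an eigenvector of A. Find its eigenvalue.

4

Compute Av: A·(-6, 10, 12) = (-24, 40, 48).
Since Av = λv, compare component 1: -24 = λ·-6, so λ = 4.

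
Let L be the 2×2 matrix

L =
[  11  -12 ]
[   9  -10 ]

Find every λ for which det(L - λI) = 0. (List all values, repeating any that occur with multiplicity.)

det(L - tI) = (11 - t)(-10 - t) - (-12)·(9) = t^2 - t - 2.
This factors as (t + 1)·(t - 2) = 0.
Eigenvalues: -1, 2.

-1, 2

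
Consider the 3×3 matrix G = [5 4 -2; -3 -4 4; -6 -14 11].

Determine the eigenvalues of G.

3, 4, 5

Compute the characteristic polynomial p(t) = det(tI - G).
Expanding along the first row, p(t) = t^3 - 12t^2 + 47t - 60.
Rational-root test: t = 4 gives p(4) = 0.
Dividing by (t - 4) leaves t^2 - 8t + 15.
The quadratic factors as (t - 3)·(t - 5).
Eigenvalues: 3, 4, 5.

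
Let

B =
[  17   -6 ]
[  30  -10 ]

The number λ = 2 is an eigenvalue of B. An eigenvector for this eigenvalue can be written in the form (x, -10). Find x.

We need (B - 2I)v = 0.
B - 2I = [[15, -6], [30, -12]].
Row 1: (15)·x + (-6)·-10 = 0
Row 2: (30)·x + (-12)·-10 = 0
Solving gives x = -4.
Check: B·(-4, -10) = (-8, -20) = 2·(-4, -10).

-4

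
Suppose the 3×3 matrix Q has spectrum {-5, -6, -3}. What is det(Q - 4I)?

If Q has eigenvalues -5, -6, -3, then Q - 4I has eigenvalues -9, -10, -7.
det(Q - 4I) = (-9) · (-10) · (-7) = -630.

-630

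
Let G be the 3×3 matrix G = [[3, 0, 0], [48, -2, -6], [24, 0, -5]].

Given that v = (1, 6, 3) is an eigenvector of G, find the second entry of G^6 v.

First find the eigenvalue: Gv = (3, 18, 9) = 3·(1, 6, 3), so λ = 3.
Then G^6 v = λ^6·v = 3^6·(1, 6, 3) = 729·(1, 6, 3) = (729, 4374, 2187).

4374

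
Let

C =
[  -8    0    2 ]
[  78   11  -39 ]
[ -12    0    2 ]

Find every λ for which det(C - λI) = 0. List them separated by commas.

-4, -2, 11

The characteristic polynomial is p(t) = det(tI - C).
Cofactor expansion gives p(t) = t^3 - 5t^2 - 58t - 88.
Try t = -2: p(-2) = 0, so -2 is a root.
Dividing by (t + 2) leaves t^2 - 7t - 44.
The quadratic factors as (t + 4)·(t - 11).
Eigenvalues: -4, -2, 11.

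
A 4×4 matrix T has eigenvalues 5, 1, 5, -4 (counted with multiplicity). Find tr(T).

trace(T) is the sum of the eigenvalues: (5) + (1) + (5) + (-4) = 7.

7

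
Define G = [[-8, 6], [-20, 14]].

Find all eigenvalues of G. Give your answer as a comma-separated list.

2, 4

det(G - μI) = (-8 - μ)(14 - μ) - (6)·(-20) = μ^2 - 6μ + 8.
This factors as (μ - 2)·(μ - 4) = 0.
Eigenvalues: 2, 4.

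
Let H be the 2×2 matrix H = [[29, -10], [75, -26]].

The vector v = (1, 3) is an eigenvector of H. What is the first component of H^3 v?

-1

First find the eigenvalue: Hv = (-1, -3) = -1·(1, 3), so λ = -1.
Then H^3 v = λ^3·v = (-1)^3·(1, 3) = -1·(1, 3) = (-1, -3).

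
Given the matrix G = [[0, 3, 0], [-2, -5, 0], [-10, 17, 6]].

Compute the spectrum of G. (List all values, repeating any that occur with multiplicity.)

Set up det(μI - G) = 0.
Expanding along the first row, p(μ) = μ^3 - μ^2 - 24μ - 36.
Rational-root test: μ = 6 gives p(6) = 0.
Dividing by (μ - 6) leaves μ^2 + 5μ + 6.
The quadratic factors as (μ + 3)·(μ + 2).
Eigenvalues: -3, -2, 6.

-3, -2, 6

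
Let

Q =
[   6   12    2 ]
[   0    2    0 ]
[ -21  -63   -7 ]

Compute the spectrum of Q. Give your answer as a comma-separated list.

-1, 0, 2

The characteristic polynomial is p(μ) = det(μI - Q).
Cofactor expansion gives p(μ) = μ^3 - μ^2 - 2μ.
Rational-root test: μ = -1 gives p(-1) = 0.
Dividing by (μ + 1) leaves μ^2 - 2μ.
The quadratic factors as μ·(μ - 2).
Eigenvalues: -1, 0, 2.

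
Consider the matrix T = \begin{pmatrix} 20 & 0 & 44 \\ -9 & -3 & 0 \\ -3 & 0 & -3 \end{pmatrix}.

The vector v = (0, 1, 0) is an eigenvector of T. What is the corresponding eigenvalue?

Compute Tv: T·(0, 1, 0) = (0, -3, 0).
Since Tv = λv, compare component 2: -3 = λ·1, so λ = -3.

-3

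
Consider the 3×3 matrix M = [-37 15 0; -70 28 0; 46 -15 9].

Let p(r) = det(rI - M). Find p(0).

-126

p(0) = det(0·I − M) = det(−M) = (−1)^3·det(M).
det(M) = 126, so p(0) = -126.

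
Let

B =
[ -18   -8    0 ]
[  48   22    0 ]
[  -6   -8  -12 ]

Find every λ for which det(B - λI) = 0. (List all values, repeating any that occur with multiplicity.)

-12, -2, 6

The characteristic polynomial is p(r) = det(rI - B).
Expanding along the first row, p(r) = r^3 + 8r^2 - 60r - 144.
Try r = -2: p(-2) = 0, so -2 is a root.
Factor out (r + 2): p(r) = (r + 2)·(r^2 + 6r - 72).
The quadratic factors as (r + 12)·(r - 6).
Eigenvalues: -12, -2, 6.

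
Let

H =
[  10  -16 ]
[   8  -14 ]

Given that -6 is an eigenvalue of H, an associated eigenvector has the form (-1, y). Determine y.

-1

We need (H + 6I)v = 0.
H + 6I = [[16, -16], [8, -8]].
Row 1: (16)·-1 + (-16)·y = 0
Row 2: (8)·-1 + (-8)·y = 0
Solving gives y = -1.
Check: H·(-1, -1) = (6, 6) = -6·(-1, -1).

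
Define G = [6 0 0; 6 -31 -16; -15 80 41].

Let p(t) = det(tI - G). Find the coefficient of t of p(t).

p(t) = t^3 - 16t^2 + 69t - 54.
The coefficient of t is 69.

69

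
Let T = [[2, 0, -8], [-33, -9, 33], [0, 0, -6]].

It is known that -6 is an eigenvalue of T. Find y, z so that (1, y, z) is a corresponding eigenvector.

0, 1

We need (T + 6I)v = 0.
T + 6I = [[8, 0, -8], [-33, -3, 33], [0, 0, 0]].
Row 1: (8)·1 + (0)·y + (-8)·z = 0
Row 2: (-33)·1 + (-3)·y + (33)·z = 0
Row 3: (0)·1 + (0)·y + (0)·z = 0
Solving gives y = 0, z = 1.
Check: T·(1, 0, 1) = (-6, 0, -6) = -6·(1, 0, 1).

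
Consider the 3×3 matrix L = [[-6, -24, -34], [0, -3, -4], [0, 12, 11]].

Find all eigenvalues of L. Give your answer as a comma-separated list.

Compute the characteristic polynomial p(t) = det(tI - L).
Expanding the 3×3 determinant: p(t) = t^3 - 2t^2 - 33t + 90.
Rational-root test: t = 3 gives p(3) = 0.
Dividing by (t - 3) leaves t^2 + t - 30.
The quadratic factors as (t + 6)·(t - 5).
Eigenvalues: -6, 3, 5.

-6, 3, 5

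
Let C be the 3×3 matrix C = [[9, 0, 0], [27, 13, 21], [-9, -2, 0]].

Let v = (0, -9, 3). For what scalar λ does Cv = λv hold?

Compute Cv: C·(0, -9, 3) = (0, -54, 18).
Since Cv = λv, compare component 2: -54 = λ·-9, so λ = 6.

6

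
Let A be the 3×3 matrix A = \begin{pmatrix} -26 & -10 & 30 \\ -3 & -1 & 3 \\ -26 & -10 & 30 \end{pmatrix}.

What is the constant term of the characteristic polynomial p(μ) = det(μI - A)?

0

p(0) = det(0·I − A) = det(−A) = (−1)^3·det(A).
det(A) = 0, so p(0) = 0.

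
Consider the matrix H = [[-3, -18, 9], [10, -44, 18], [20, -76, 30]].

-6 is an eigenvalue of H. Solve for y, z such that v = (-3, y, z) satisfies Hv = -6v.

-6, -11

We need (H + 6I)v = 0.
H + 6I = [[3, -18, 9], [10, -38, 18], [20, -76, 36]].
Row 1: (3)·-3 + (-18)·y + (9)·z = 0
Row 2: (10)·-3 + (-38)·y + (18)·z = 0
Row 3: (20)·-3 + (-76)·y + (36)·z = 0
Solving gives y = -6, z = -11.
Check: H·(-3, -6, -11) = (18, 36, 66) = -6·(-3, -6, -11).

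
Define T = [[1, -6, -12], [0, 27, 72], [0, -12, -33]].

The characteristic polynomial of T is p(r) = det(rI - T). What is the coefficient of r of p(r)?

p(r) = r^3 + 5r^2 - 33r + 27.
The coefficient of r is -33.

-33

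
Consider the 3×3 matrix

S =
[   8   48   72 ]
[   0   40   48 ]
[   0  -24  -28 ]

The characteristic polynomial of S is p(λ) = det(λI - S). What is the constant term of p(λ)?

-256

p(λ) = λ^3 - 20λ^2 + 128λ - 256.
The constant term is -256.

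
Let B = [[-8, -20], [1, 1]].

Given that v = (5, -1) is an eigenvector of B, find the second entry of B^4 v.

First find the eigenvalue: Bv = (-20, 4) = -4·(5, -1), so λ = -4.
Then B^4 v = λ^4·v = (-4)^4·(5, -1) = 256·(5, -1) = (1280, -256).

-256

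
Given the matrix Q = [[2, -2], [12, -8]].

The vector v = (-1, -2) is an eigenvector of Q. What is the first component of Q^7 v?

128

First find the eigenvalue: Qv = (2, 4) = -2·(-1, -2), so λ = -2.
Then Q^7 v = λ^7·v = (-2)^7·(-1, -2) = -128·(-1, -2) = (128, 256).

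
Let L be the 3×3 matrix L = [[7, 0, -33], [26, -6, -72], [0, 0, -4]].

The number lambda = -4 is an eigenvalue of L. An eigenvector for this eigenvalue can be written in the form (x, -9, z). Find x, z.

We need (L + 4I)v = 0.
L + 4I = [[11, 0, -33], [26, -2, -72], [0, 0, 0]].
Row 1: (11)·x + (0)·-9 + (-33)·z = 0
Row 2: (26)·x + (-2)·-9 + (-72)·z = 0
Row 3: (0)·x + (0)·-9 + (0)·z = 0
Solving gives x = -9, z = -3.
Check: L·(-9, -9, -3) = (36, 36, 12) = -4·(-9, -9, -3).

-9, -3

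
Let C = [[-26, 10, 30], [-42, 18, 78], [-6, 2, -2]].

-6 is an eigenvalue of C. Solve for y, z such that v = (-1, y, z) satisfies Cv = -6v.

-5, 1

We need (C + 6I)v = 0.
C + 6I = [[-20, 10, 30], [-42, 24, 78], [-6, 2, 4]].
Row 1: (-20)·-1 + (10)·y + (30)·z = 0
Row 2: (-42)·-1 + (24)·y + (78)·z = 0
Row 3: (-6)·-1 + (2)·y + (4)·z = 0
Solving gives y = -5, z = 1.
Check: C·(-1, -5, 1) = (6, 30, -6) = -6·(-1, -5, 1).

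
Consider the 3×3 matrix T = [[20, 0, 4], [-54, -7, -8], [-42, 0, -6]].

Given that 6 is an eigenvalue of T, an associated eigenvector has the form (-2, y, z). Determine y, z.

4, 7

We need (T - 6I)v = 0.
T - 6I = [[14, 0, 4], [-54, -13, -8], [-42, 0, -12]].
Row 1: (14)·-2 + (0)·y + (4)·z = 0
Row 2: (-54)·-2 + (-13)·y + (-8)·z = 0
Row 3: (-42)·-2 + (0)·y + (-12)·z = 0
Solving gives y = 4, z = 7.
Check: T·(-2, 4, 7) = (-12, 24, 42) = 6·(-2, 4, 7).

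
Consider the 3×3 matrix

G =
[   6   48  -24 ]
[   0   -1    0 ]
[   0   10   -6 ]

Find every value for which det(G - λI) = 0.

-6, -1, 6

Set up det(sI - G) = 0.
Expanding the 3×3 determinant: p(s) = s^3 + s^2 - 36s - 36.
Rational-root test: s = -1 gives p(-1) = 0.
Factor out (s + 1): p(s) = (s + 1)·(s^2 - 36).
The quadratic factors as (s + 6)·(s - 6).
Eigenvalues: -6, -1, 6.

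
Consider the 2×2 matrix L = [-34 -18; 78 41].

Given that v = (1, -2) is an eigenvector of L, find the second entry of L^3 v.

First find the eigenvalue: Lv = (2, -4) = 2·(1, -2), so λ = 2.
Then L^3 v = λ^3·v = 2^3·(1, -2) = 8·(1, -2) = (8, -16).

-16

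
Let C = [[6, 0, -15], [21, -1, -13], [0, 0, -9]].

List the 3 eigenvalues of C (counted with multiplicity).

-9, -1, 6

Set up det(μI - C) = 0.
Expanding the 3×3 determinant: p(μ) = μ^3 + 4μ^2 - 51μ - 54.
Since p(-1) = 0, μ = -1 is a root.
Dividing by (μ + 1) leaves μ^2 + 3μ - 54.
The quadratic factors as (μ + 9)·(μ - 6).
Eigenvalues: -9, -1, 6.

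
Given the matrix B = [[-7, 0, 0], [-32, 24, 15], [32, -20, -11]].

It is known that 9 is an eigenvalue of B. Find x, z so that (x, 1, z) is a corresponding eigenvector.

We need (B - 9I)v = 0.
B - 9I = [[-16, 0, 0], [-32, 15, 15], [32, -20, -20]].
Row 1: (-16)·x + (0)·1 + (0)·z = 0
Row 2: (-32)·x + (15)·1 + (15)·z = 0
Row 3: (32)·x + (-20)·1 + (-20)·z = 0
Solving gives x = 0, z = -1.
Check: B·(0, 1, -1) = (0, 9, -9) = 9·(0, 1, -1).

0, -1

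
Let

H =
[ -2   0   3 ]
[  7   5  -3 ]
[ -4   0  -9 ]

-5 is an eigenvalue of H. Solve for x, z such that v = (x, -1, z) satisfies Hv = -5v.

1, -1

We need (H + 5I)v = 0.
H + 5I = [[3, 0, 3], [7, 10, -3], [-4, 0, -4]].
Row 1: (3)·x + (0)·-1 + (3)·z = 0
Row 2: (7)·x + (10)·-1 + (-3)·z = 0
Row 3: (-4)·x + (0)·-1 + (-4)·z = 0
Solving gives x = 1, z = -1.
Check: H·(1, -1, -1) = (-5, 5, 5) = -5·(1, -1, -1).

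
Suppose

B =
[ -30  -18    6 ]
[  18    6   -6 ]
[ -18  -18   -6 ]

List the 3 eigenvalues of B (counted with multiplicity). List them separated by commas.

The characteristic polynomial is p(r) = det(rI - B).
Cofactor expansion gives p(r) = r^3 + 30r^2 + 288r + 864.
Rational-root test: r = -6 gives p(-6) = 0.
Dividing by (r + 6) leaves r^2 + 24r + 144.
The quadratic factor is (r + 12)^2.
Eigenvalues: -12, -12, -6.

-12, -12, -6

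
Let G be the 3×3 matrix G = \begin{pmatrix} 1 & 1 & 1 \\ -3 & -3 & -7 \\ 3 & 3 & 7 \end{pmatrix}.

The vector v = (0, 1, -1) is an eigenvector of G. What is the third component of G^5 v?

-1024

First find the eigenvalue: Gv = (0, 4, -4) = 4·(0, 1, -1), so λ = 4.
Then G^5 v = λ^5·v = 4^5·(0, 1, -1) = 1024·(0, 1, -1) = (0, 1024, -1024).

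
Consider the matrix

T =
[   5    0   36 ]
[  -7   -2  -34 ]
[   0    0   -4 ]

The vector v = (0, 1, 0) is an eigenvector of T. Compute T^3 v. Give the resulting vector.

First find the eigenvalue: Tv = (0, -2, 0) = -2·(0, 1, 0), so λ = -2.
Then T^3 v = λ^3·v = (-2)^3·(0, 1, 0) = -8·(0, 1, 0) = (0, -8, 0).

(0, -8, 0)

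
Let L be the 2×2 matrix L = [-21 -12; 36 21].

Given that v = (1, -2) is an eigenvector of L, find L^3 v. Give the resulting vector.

First find the eigenvalue: Lv = (3, -6) = 3·(1, -2), so λ = 3.
Then L^3 v = λ^3·v = 3^3·(1, -2) = 27·(1, -2) = (27, -54).

(27, -54)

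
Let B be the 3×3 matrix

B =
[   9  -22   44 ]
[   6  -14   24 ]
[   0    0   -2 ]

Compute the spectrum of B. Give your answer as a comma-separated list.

The characteristic polynomial is p(r) = det(rI - B).
Cofactor expansion gives p(r) = r^3 + 7r^2 + 16r + 12.
Try r = -2: p(-2) = 0, so -2 is a root.
Factor out (r + 2): p(r) = (r + 2)·(r^2 + 5r + 6).
The quadratic factors as (r + 3)·(r + 2).
Eigenvalues: -3, -2, -2.

-3, -2, -2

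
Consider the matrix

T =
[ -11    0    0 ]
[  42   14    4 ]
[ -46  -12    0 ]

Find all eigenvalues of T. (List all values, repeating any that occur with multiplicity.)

The characteristic polynomial is p(t) = det(tI - T).
Expanding the 3×3 determinant: p(t) = t^3 - 3t^2 - 106t + 528.
Since p(-11) = 0, t = -11 is a root.
Dividing by (t + 11) leaves t^2 - 14t + 48.
The quadratic factors as (t - 6)·(t - 8).
Eigenvalues: -11, 6, 8.

-11, 6, 8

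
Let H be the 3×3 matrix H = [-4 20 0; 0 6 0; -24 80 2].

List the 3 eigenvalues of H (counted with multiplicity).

The characteristic polynomial is p(r) = det(rI - H).
Cofactor expansion gives p(r) = r^3 - 4r^2 - 20r + 48.
Rational-root test: r = -4 gives p(-4) = 0.
Factor out (r + 4): p(r) = (r + 4)·(r^2 - 8r + 12).
The quadratic factors as (r - 2)·(r - 6).
Eigenvalues: -4, 2, 6.

-4, 2, 6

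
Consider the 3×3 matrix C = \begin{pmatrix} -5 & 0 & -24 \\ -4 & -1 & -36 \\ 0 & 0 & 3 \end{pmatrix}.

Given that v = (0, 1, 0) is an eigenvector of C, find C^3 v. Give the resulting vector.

First find the eigenvalue: Cv = (0, -1, 0) = -1·(0, 1, 0), so λ = -1.
Then C^3 v = λ^3·v = (-1)^3·(0, 1, 0) = -1·(0, 1, 0) = (0, -1, 0).

(0, -1, 0)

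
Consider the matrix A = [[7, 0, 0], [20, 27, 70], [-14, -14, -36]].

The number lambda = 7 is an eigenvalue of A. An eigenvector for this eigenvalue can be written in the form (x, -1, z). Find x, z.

1, 0

We need (A - 7I)v = 0.
A - 7I = [[0, 0, 0], [20, 20, 70], [-14, -14, -43]].
Row 1: (0)·x + (0)·-1 + (0)·z = 0
Row 2: (20)·x + (20)·-1 + (70)·z = 0
Row 3: (-14)·x + (-14)·-1 + (-43)·z = 0
Solving gives x = 1, z = 0.
Check: A·(1, -1, 0) = (7, -7, 0) = 7·(1, -1, 0).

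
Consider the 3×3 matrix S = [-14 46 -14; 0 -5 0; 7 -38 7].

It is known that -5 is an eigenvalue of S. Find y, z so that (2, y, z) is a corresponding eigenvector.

We need (S + 5I)v = 0.
S + 5I = [[-9, 46, -14], [0, 0, 0], [7, -38, 12]].
Row 1: (-9)·2 + (46)·y + (-14)·z = 0
Row 2: (0)·2 + (0)·y + (0)·z = 0
Row 3: (7)·2 + (-38)·y + (12)·z = 0
Solving gives y = 1, z = 2.
Check: S·(2, 1, 2) = (-10, -5, -10) = -5·(2, 1, 2).

1, 2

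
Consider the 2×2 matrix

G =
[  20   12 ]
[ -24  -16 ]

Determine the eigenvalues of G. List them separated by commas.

det(G - λI) = (20 - λ)(-16 - λ) - (12)·(-24) = λ^2 - 4λ - 32.
This factors as (λ + 4)·(λ - 8) = 0.
Eigenvalues: -4, 8.

-4, 8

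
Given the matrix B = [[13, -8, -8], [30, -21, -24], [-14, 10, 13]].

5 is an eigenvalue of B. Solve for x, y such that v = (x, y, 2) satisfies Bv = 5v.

-1, -3

We need (B - 5I)v = 0.
B - 5I = [[8, -8, -8], [30, -26, -24], [-14, 10, 8]].
Row 1: (8)·x + (-8)·y + (-8)·2 = 0
Row 2: (30)·x + (-26)·y + (-24)·2 = 0
Row 3: (-14)·x + (10)·y + (8)·2 = 0
Solving gives x = -1, y = -3.
Check: B·(-1, -3, 2) = (-5, -15, 10) = 5·(-1, -3, 2).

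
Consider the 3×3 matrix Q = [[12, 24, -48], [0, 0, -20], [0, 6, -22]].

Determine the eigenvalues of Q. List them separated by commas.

The characteristic polynomial is p(μ) = det(μI - Q).
Expanding the 3×3 determinant: p(μ) = μ^3 + 10μ^2 - 144μ - 1440.
Since p(-10) = 0, μ = -10 is a root.
Dividing by (μ + 10) leaves μ^2 - 144.
The quadratic factors as (μ + 12)·(μ - 12).
Eigenvalues: -12, -10, 12.

-12, -10, 12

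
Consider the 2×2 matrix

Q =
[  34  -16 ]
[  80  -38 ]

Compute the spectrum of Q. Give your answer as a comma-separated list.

det(Q - lambda·I) = (34 - lambda)(-38 - lambda) - (-16)·(80) = lambda^2 + 4·lambda - 12.
This factors as (lambda + 6)·(lambda - 2) = 0.
Eigenvalues: -6, 2.

-6, 2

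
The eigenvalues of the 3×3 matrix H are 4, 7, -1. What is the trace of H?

trace(H) is the sum of the eigenvalues: (4) + (7) + (-1) = 10.

10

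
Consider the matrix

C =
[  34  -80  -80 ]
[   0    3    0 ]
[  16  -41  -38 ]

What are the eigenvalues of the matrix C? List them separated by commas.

The characteristic polynomial is p(t) = det(tI - C).
Cofactor expansion gives p(t) = t^3 + t^2 - 24t + 36.
Since p(2) = 0, t = 2 is a root.
Factor out (t - 2): p(t) = (t - 2)·(t^2 + 3t - 18).
The quadratic factors as (t + 6)·(t - 3).
Eigenvalues: -6, 2, 3.

-6, 2, 3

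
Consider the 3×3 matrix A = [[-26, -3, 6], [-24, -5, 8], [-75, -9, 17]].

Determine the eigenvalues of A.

Compute the characteristic polynomial p(s) = det(sI - A).
Cofactor expansion gives p(s) = s^3 + 14s^2 + 53s + 40.
Rational-root test: s = -1 gives p(-1) = 0.
Dividing by (s + 1) leaves s^2 + 13s + 40.
The quadratic factors as (s + 8)·(s + 5).
Eigenvalues: -8, -5, -1.

-8, -5, -1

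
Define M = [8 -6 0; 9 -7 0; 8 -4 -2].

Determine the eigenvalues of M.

The characteristic polynomial is p(s) = det(sI - M).
Expanding along the first row, p(s) = s^3 + s^2 - 4s - 4.
Try s = -1: p(-1) = 0, so -1 is a root.
Factor out (s + 1): p(s) = (s + 1)·(s^2 - 4).
The quadratic factors as (s + 2)·(s - 2).
Eigenvalues: -2, -1, 2.

-2, -1, 2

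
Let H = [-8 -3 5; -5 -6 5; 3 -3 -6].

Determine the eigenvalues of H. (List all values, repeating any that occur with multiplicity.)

-11, -6, -3

Compute the characteristic polynomial p(λ) = det(λI - H).
Cofactor expansion gives p(λ) = λ^3 + 20λ^2 + 117λ + 198.
Rational-root test: λ = -3 gives p(-3) = 0.
Factor out (λ + 3): p(λ) = (λ + 3)·(λ^2 + 17λ + 66).
The quadratic factors as (λ + 11)·(λ + 6).
Eigenvalues: -11, -6, -3.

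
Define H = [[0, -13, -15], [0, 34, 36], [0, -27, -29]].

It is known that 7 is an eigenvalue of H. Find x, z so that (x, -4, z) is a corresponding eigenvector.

1, 3

We need (H - 7I)v = 0.
H - 7I = [[-7, -13, -15], [0, 27, 36], [0, -27, -36]].
Row 1: (-7)·x + (-13)·-4 + (-15)·z = 0
Row 2: (0)·x + (27)·-4 + (36)·z = 0
Row 3: (0)·x + (-27)·-4 + (-36)·z = 0
Solving gives x = 1, z = 3.
Check: H·(1, -4, 3) = (7, -28, 21) = 7·(1, -4, 3).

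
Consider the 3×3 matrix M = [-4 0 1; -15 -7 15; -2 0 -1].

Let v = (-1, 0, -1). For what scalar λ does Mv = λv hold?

Compute Mv: M·(-1, 0, -1) = (3, 0, 3).
Since Mv = λv, compare component 1: 3 = λ·-1, so λ = -3.

-3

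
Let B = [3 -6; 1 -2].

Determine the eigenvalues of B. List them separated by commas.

det(B - lambda·I) = (3 - lambda)(-2 - lambda) - (-6)·(1) = lambda^2 - lambda.
This factors as lambda·(lambda - 1) = 0.
Eigenvalues: 0, 1.

0, 1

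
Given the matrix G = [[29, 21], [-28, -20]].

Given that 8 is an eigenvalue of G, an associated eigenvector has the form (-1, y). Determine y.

We need (G - 8I)v = 0.
G - 8I = [[21, 21], [-28, -28]].
Row 1: (21)·-1 + (21)·y = 0
Row 2: (-28)·-1 + (-28)·y = 0
Solving gives y = 1.
Check: G·(-1, 1) = (-8, 8) = 8·(-1, 1).

1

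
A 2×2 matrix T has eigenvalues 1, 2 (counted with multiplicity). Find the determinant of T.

2

det(T) is the product of the eigenvalues: (1) · (2) = 2.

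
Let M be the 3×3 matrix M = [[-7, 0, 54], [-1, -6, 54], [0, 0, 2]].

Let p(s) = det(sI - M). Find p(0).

p(0) = det(0·I − M) = det(−M) = (−1)^3·det(M).
det(M) = 84, so p(0) = -84.

-84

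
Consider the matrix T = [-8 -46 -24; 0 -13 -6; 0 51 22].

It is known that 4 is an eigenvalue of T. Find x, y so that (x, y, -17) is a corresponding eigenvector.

We need (T - 4I)v = 0.
T - 4I = [[-12, -46, -24], [0, -17, -6], [0, 51, 18]].
Row 1: (-12)·x + (-46)·y + (-24)·-17 = 0
Row 2: (0)·x + (-17)·y + (-6)·-17 = 0
Row 3: (0)·x + (51)·y + (18)·-17 = 0
Solving gives x = 11, y = 6.
Check: T·(11, 6, -17) = (44, 24, -68) = 4·(11, 6, -17).

11, 6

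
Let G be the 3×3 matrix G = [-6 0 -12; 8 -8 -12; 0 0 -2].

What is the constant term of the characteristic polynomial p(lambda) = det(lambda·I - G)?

96

p(0) = det(0·I − G) = det(−G) = (−1)^3·det(G).
det(G) = -96, so p(0) = 96.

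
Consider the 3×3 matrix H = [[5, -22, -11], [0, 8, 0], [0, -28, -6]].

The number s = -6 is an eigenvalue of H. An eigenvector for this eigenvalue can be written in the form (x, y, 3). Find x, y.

We need (H + 6I)v = 0.
H + 6I = [[11, -22, -11], [0, 14, 0], [0, -28, 0]].
Row 1: (11)·x + (-22)·y + (-11)·3 = 0
Row 2: (0)·x + (14)·y + (0)·3 = 0
Row 3: (0)·x + (-28)·y + (0)·3 = 0
Solving gives x = 3, y = 0.
Check: H·(3, 0, 3) = (-18, 0, -18) = -6·(3, 0, 3).

3, 0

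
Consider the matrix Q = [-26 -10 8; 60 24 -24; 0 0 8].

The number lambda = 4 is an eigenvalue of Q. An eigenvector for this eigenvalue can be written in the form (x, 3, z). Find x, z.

-1, 0

We need (Q - 4I)v = 0.
Q - 4I = [[-30, -10, 8], [60, 20, -24], [0, 0, 4]].
Row 1: (-30)·x + (-10)·3 + (8)·z = 0
Row 2: (60)·x + (20)·3 + (-24)·z = 0
Row 3: (0)·x + (0)·3 + (4)·z = 0
Solving gives x = -1, z = 0.
Check: Q·(-1, 3, 0) = (-4, 12, 0) = 4·(-1, 3, 0).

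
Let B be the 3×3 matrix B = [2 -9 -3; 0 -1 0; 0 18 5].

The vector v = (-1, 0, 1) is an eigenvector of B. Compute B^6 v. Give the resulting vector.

(-15625, 0, 15625)

First find the eigenvalue: Bv = (-5, 0, 5) = 5·(-1, 0, 1), so λ = 5.
Then B^6 v = λ^6·v = 5^6·(-1, 0, 1) = 15625·(-1, 0, 1) = (-15625, 0, 15625).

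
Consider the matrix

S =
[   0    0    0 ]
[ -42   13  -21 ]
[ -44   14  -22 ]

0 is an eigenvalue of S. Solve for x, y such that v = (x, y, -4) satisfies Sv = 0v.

2, 0

We need (S)v = 0.
S = [[0, 0, 0], [-42, 13, -21], [-44, 14, -22]].
Row 1: (0)·x + (0)·y + (0)·-4 = 0
Row 2: (-42)·x + (13)·y + (-21)·-4 = 0
Row 3: (-44)·x + (14)·y + (-22)·-4 = 0
Solving gives x = 2, y = 0.
Check: S·(2, 0, -4) = (0, 0, 0) = 0·(2, 0, -4).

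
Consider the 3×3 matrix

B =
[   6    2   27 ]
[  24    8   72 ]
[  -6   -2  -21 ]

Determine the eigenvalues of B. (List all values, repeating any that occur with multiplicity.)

-4, -3, 0

Set up det(sI - B) = 0.
Cofactor expansion gives p(s) = s^3 + 7s^2 + 12s.
Try s = 0: p(0) = 0, so 0 is a root.
Dividing by s leaves s^2 + 7s + 12.
The quadratic factors as (s + 4)·(s + 3).
Eigenvalues: -4, -3, 0.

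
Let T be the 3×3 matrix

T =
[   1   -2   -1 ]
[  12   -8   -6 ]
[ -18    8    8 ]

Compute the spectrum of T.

-2, -1, 4

Set up det(rI - T) = 0.
Expanding the 3×3 determinant: p(r) = r^3 - r^2 - 10r - 8.
Rational-root test: r = -1 gives p(-1) = 0.
Dividing by (r + 1) leaves r^2 - 2r - 8.
The quadratic factors as (r + 2)·(r - 4).
Eigenvalues: -2, -1, 4.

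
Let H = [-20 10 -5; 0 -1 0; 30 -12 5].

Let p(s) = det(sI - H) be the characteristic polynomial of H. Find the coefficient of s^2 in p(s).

16

The coefficient of s^2 of det(sI - H) is −trace(H).
trace(H) = (-20) + (-1) + (5) = -16, so the coefficient is 16.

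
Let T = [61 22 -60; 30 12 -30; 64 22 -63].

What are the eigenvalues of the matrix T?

Compute the characteristic polynomial p(λ) = det(λI - T).
Expanding the 3×3 determinant: p(λ) = λ^3 - 10λ^2 - 27λ + 36.
Since p(1) = 0, λ = 1 is a root.
Factor out (λ - 1): p(λ) = (λ - 1)·(λ^2 - 9λ - 36).
The quadratic factors as (λ + 3)·(λ - 12).
Eigenvalues: -3, 1, 12.

-3, 1, 12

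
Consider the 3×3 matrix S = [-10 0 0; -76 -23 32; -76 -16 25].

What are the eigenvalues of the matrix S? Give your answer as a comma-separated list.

Compute the characteristic polynomial p(λ) = det(λI - S).
Expanding the 3×3 determinant: p(λ) = λ^3 + 8λ^2 - 83λ - 630.
Try λ = -7: p(-7) = 0, so -7 is a root.
Factor out (λ + 7): p(λ) = (λ + 7)·(λ^2 + λ - 90).
The quadratic factors as (λ + 10)·(λ - 9).
Eigenvalues: -10, -7, 9.

-10, -7, 9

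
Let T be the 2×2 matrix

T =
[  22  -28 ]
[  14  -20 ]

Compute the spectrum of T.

det(T - rI) = (22 - r)(-20 - r) - (-28)·(14) = r^2 - 2r - 48.
This factors as (r + 6)·(r - 8) = 0.
Eigenvalues: -6, 8.

-6, 8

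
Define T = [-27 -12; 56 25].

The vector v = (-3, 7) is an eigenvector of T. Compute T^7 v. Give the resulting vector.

First find the eigenvalue: Tv = (-3, 7) = 1·(-3, 7), so λ = 1.
Then T^7 v = λ^7·v = 1^7·(-3, 7) = 1·(-3, 7) = (-3, 7).

(-3, 7)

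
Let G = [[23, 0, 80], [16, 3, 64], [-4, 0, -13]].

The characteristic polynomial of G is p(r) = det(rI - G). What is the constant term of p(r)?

-63

p(r) = r^3 - 13r^2 + 51r - 63.
The constant term is -63.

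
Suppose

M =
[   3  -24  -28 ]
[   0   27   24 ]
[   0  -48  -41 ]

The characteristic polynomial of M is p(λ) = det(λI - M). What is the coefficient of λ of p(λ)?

3

p(λ) = λ^3 + 11λ^2 + 3λ - 135.
The coefficient of λ is 3.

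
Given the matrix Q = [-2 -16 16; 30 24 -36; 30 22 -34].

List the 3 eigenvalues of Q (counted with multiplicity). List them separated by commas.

-12, -2, 2

Set up det(sI - Q) = 0.
Cofactor expansion gives p(s) = s^3 + 12s^2 - 4s - 48.
Try s = -2: p(-2) = 0, so -2 is a root.
Dividing by (s + 2) leaves s^2 + 10s - 24.
The quadratic factors as (s + 12)·(s - 2).
Eigenvalues: -12, -2, 2.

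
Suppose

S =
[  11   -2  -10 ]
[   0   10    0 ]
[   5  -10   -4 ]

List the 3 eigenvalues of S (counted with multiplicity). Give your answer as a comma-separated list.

Set up det(λI - S) = 0.
Expanding the 3×3 determinant: p(λ) = λ^3 - 17λ^2 + 76λ - 60.
Since p(1) = 0, λ = 1 is a root.
Dividing by (λ - 1) leaves λ^2 - 16λ + 60.
The quadratic factors as (λ - 6)·(λ - 10).
Eigenvalues: 1, 6, 10.

1, 6, 10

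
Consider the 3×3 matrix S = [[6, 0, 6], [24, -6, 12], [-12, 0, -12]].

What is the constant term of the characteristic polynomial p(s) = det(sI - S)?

0

p(0) = det(0·I − S) = det(−S) = (−1)^3·det(S).
det(S) = 0, so p(0) = 0.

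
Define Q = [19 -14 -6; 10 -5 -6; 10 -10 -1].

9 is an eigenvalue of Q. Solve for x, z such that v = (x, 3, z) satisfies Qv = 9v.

We need (Q - 9I)v = 0.
Q - 9I = [[10, -14, -6], [10, -14, -6], [10, -10, -10]].
Row 1: (10)·x + (-14)·3 + (-6)·z = 0
Row 2: (10)·x + (-14)·3 + (-6)·z = 0
Row 3: (10)·x + (-10)·3 + (-10)·z = 0
Solving gives x = 6, z = 3.
Check: Q·(6, 3, 3) = (54, 27, 27) = 9·(6, 3, 3).

6, 3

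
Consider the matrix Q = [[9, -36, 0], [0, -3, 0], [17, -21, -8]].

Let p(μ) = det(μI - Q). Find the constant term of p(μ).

p(μ) = μ^3 + 2μ^2 - 75μ - 216.
The constant term is -216.

-216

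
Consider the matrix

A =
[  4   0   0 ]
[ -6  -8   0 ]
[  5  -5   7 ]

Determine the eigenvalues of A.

-8, 4, 7

A is lower triangular, so its eigenvalues are the diagonal entries.
Diagonal: 4, -8, 7.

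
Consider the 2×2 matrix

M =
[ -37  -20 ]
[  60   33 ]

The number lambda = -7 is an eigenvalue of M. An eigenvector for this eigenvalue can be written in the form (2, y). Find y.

We need (M + 7I)v = 0.
M + 7I = [[-30, -20], [60, 40]].
Row 1: (-30)·2 + (-20)·y = 0
Row 2: (60)·2 + (40)·y = 0
Solving gives y = -3.
Check: M·(2, -3) = (-14, 21) = -7·(2, -3).

-3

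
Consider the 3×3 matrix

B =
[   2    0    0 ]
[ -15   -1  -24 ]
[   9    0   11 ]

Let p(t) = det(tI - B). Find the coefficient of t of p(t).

p(t) = t^3 - 12t^2 + 9t + 22.
The coefficient of t is 9.

9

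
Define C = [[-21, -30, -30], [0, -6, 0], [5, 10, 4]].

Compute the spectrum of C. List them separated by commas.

Set up det(tI - C) = 0.
Expanding along the first row, p(t) = t^3 + 23t^2 + 168t + 396.
Since p(-6) = 0, t = -6 is a root.
Dividing by (t + 6) leaves t^2 + 17t + 66.
The quadratic factors as (t + 11)·(t + 6).
Eigenvalues: -11, -6, -6.

-11, -6, -6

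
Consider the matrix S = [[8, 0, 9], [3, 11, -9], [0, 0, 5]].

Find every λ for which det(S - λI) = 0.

5, 8, 11

Set up det(sI - S) = 0.
Cofactor expansion gives p(s) = s^3 - 24s^2 + 183s - 440.
Since p(11) = 0, s = 11 is a root.
Factor out (s - 11): p(s) = (s - 11)·(s^2 - 13s + 40).
The quadratic factors as (s - 5)·(s - 8).
Eigenvalues: 5, 8, 11.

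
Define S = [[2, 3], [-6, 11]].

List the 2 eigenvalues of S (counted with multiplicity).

det(S - rI) = (2 - r)(11 - r) - (3)·(-6) = r^2 - 13r + 40.
This factors as (r - 5)·(r - 8) = 0.
Eigenvalues: 5, 8.

5, 8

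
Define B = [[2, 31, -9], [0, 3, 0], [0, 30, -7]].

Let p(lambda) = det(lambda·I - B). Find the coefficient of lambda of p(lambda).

p(lambda) = lambda^3 + 2·lambda^2 - 29·lambda + 42.
The coefficient of lambda is -29.

-29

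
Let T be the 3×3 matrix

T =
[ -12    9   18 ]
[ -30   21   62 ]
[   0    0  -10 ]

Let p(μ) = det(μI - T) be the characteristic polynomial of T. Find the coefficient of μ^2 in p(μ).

1

The coefficient of μ^2 of det(μI - T) is −trace(T).
trace(T) = (-12) + (21) + (-10) = -1, so the coefficient is 1.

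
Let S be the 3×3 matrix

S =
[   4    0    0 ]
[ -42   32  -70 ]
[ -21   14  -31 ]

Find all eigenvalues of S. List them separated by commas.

Compute the characteristic polynomial p(s) = det(sI - S).
Cofactor expansion gives p(s) = s^3 - 5s^2 - 8s + 48.
Rational-root test: s = -3 gives p(-3) = 0.
Factor out (s + 3): p(s) = (s + 3)·(s^2 - 8s + 16).
The quadratic factor is (s - 4)^2.
Eigenvalues: -3, 4, 4.

-3, 4, 4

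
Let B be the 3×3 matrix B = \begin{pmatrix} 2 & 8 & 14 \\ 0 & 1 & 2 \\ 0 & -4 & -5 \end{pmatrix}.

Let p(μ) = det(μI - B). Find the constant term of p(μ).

-6

p(μ) = μ^3 + 2μ^2 - 5μ - 6.
The constant term is -6.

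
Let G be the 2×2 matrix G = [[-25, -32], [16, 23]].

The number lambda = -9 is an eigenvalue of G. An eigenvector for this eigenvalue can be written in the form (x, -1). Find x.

2

We need (G + 9I)v = 0.
G + 9I = [[-16, -32], [16, 32]].
Row 1: (-16)·x + (-32)·-1 = 0
Row 2: (16)·x + (32)·-1 = 0
Solving gives x = 2.
Check: G·(2, -1) = (-18, 9) = -9·(2, -1).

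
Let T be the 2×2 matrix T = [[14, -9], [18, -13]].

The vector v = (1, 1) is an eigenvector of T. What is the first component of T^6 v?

First find the eigenvalue: Tv = (5, 5) = 5·(1, 1), so λ = 5.
Then T^6 v = λ^6·v = 5^6·(1, 1) = 15625·(1, 1) = (15625, 15625).

15625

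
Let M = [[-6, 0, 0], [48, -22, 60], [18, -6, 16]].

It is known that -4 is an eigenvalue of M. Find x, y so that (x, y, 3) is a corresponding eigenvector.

0, 10

We need (M + 4I)v = 0.
M + 4I = [[-2, 0, 0], [48, -18, 60], [18, -6, 20]].
Row 1: (-2)·x + (0)·y + (0)·3 = 0
Row 2: (48)·x + (-18)·y + (60)·3 = 0
Row 3: (18)·x + (-6)·y + (20)·3 = 0
Solving gives x = 0, y = 10.
Check: M·(0, 10, 3) = (0, -40, -12) = -4·(0, 10, 3).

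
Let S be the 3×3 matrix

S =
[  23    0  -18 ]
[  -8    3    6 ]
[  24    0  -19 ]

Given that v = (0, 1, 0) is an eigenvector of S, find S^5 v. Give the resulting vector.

(0, 243, 0)

First find the eigenvalue: Sv = (0, 3, 0) = 3·(0, 1, 0), so λ = 3.
Then S^5 v = λ^5·v = 3^5·(0, 1, 0) = 243·(0, 1, 0) = (0, 243, 0).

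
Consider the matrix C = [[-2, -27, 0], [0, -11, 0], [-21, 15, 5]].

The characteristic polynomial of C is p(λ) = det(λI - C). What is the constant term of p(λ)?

p(λ) = λ^3 + 8λ^2 - 43λ - 110.
The constant term is -110.

-110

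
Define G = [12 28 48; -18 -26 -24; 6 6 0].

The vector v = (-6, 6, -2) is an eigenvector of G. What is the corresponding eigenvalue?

0

Compute Gv: G·(-6, 6, -2) = (0, 0, 0).
Since Gv = λv, compare component 1: 0 = λ·-6, so λ = 0.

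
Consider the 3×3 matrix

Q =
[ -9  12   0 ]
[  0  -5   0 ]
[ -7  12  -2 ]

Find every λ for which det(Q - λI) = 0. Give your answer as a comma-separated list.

-9, -5, -2

Set up det(tI - Q) = 0.
Expanding the 3×3 determinant: p(t) = t^3 + 16t^2 + 73t + 90.
Rational-root test: t = -5 gives p(-5) = 0.
Factor out (t + 5): p(t) = (t + 5)·(t^2 + 11t + 18).
The quadratic factors as (t + 9)·(t + 2).
Eigenvalues: -9, -5, -2.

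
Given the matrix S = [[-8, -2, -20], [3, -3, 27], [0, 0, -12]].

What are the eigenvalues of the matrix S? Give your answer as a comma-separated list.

-12, -6, -5

The characteristic polynomial is p(lambda) = det(lambda·I - S).
Expanding the 3×3 determinant: p(lambda) = lambda^3 + 23·lambda^2 + 162·lambda + 360.
Try lambda = -6: p(-6) = 0, so -6 is a root.
Factor out (lambda + 6): p(lambda) = (lambda + 6)·(lambda^2 + 17·lambda + 60).
The quadratic factors as (lambda + 12)·(lambda + 5).
Eigenvalues: -12, -6, -5.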